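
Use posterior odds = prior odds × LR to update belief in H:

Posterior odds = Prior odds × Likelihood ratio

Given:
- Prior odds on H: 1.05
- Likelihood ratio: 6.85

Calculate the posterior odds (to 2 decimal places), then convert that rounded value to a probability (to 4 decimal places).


Step 1: Calculate posterior odds
Posterior odds = Prior odds × LR
               = 1.05 × 6.85
               = 7.19

Step 2: Convert to probability
P(H|E) = Posterior odds / (1 + Posterior odds)
       = 7.19 / (1 + 7.19)
       = 7.19 / 8.19
       = 0.8779

The evidence increased P(H) from 0.5122 to 0.8779.


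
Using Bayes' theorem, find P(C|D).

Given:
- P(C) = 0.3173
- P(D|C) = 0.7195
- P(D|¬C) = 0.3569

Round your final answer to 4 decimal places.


Bayes' theorem: P(C|D) = P(D|C) × P(C) / P(D)

Step 1: Calculate P(D) using law of total probability
P(D) = P(D|C)P(C) + P(D|¬C)P(¬C)
     = 0.7195 × 0.3173 + 0.3569 × 0.6827
     = 0.22829735 + 0.24365563
     = 0.47195298

Step 2: Apply Bayes' theorem
P(C|D) = P(D|C) × P(C) / P(D)
       = 0.22829735 / 0.47195298
       = 0.4837


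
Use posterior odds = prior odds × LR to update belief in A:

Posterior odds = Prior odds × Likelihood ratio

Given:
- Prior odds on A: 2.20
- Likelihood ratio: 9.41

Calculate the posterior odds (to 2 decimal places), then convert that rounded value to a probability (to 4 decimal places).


Step 1: Calculate posterior odds
Posterior odds = Prior odds × LR
               = 2.20 × 9.41
               = 20.70

Step 2: Convert to probability
P(A|E) = Posterior odds / (1 + Posterior odds)
       = 20.70 / (1 + 20.70)
       = 20.70 / 21.70
       = 0.9539

The evidence increased P(A) from 0.6875 to 0.9539.


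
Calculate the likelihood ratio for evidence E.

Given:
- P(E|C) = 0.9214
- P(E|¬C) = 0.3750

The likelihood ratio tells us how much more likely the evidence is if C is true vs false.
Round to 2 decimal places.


Likelihood Ratio (LR) = P(E|C) / P(E|¬C)

LR = 0.9214 / 0.3750
   = 2.46

The evidence is 2.46 times more likely if C is true than if C is false.
Since LR > 1, the evidence supports C over ¬C.


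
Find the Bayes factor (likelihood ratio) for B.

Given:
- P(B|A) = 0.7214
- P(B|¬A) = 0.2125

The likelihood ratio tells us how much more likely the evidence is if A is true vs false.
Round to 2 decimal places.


Likelihood Ratio (LR) = P(B|A) / P(B|¬A)

LR = 0.7214 / 0.2125
   = 3.39

The evidence is 3.39 times more likely if A is true than if A is false.
LR > 1, so observing B raises the odds in favor of A.


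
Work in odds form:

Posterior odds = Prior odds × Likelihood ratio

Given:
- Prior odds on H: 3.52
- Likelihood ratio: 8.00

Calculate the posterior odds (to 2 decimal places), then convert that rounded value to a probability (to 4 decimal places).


Step 1: Calculate posterior odds
Posterior odds = Prior odds × LR
               = 3.52 × 8.00
               = 28.16

Step 2: Convert to probability
P(H|E) = Posterior odds / (1 + Posterior odds)
       = 28.16 / (1 + 28.16)
       = 28.16 / 29.16
       = 0.9657

The evidence increased P(H) from 0.7788 to 0.9657.


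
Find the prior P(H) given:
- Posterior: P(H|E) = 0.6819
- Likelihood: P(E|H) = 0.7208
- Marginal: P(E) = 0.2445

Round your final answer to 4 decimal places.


From Bayes' theorem: P(H|E) = P(E|H) × P(H) / P(E)

Rearranging for P(H):
P(H) = P(H|E) × P(E) / P(E|H)
     = 0.6819 × 0.2445 / 0.7208
     = 0.16672455 / 0.7208
     = 0.2313


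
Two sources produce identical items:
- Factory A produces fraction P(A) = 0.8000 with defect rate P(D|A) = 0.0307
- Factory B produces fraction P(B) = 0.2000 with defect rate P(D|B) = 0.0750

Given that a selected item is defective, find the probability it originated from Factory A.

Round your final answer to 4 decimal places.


Let A = from Factory A, D = defective

Given:
- P(A) = 0.8000, P(B) = 0.2000
- P(D|A) = 0.0307, P(D|B) = 0.0750

Step 1: Find P(D)
P(D) = P(D|A)P(A) + P(D|B)P(B)
     = 0.0307 × 0.8000 + 0.0750 × 0.2000
     = 0.02456000 + 0.01500000
     = 0.03956000

Step 2: Apply Bayes' theorem
P(A|D) = P(D|A)P(A) / P(D)
       = 0.02456000 / 0.03956000
       = 0.6208


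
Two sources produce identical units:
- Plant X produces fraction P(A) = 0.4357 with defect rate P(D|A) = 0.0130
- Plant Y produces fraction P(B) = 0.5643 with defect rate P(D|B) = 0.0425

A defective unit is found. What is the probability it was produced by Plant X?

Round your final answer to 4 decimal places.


Let A = from Plant X, D = defective

Given:
- P(A) = 0.4357, P(B) = 0.5643
- P(D|A) = 0.0130, P(D|B) = 0.0425

Step 1: Find P(D)
P(D) = P(D|A)P(A) + P(D|B)P(B)
     = 0.0130 × 0.4357 + 0.0425 × 0.5643
     = 0.00566410 + 0.02398275
     = 0.02964685

Step 2: Apply Bayes' theorem
P(A|D) = P(D|A)P(A) / P(D)
       = 0.00566410 / 0.02964685
       = 0.1911


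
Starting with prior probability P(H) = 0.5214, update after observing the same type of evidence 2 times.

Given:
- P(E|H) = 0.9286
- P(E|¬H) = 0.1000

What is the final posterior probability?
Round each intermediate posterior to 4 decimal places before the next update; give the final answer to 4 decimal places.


Sequential Bayesian updating:

Initial prior: P(H) = 0.5214

Update 1:
  P(E) = 0.9286 × 0.5214 + 0.1000 × 0.4786 = 0.48417204 + 0.04786000 = 0.53203204
  P(H|E) = 0.48417204 / 0.53203204 = 0.9100

Update 2:
  P(E) = 0.9286 × 0.9100 + 0.1000 × 0.0900 = 0.84502600 + 0.00900000 = 0.85402600
  P(H|E) = 0.84502600 / 0.85402600 = 0.9895

Final posterior: 0.9895


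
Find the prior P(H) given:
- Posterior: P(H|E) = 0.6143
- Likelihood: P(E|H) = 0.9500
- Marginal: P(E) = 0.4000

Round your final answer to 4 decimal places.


From Bayes' theorem: P(H|E) = P(E|H) × P(H) / P(E)

Rearranging for P(H):
P(H) = P(H|E) × P(E) / P(E|H)
     = 0.6143 × 0.4000 / 0.9500
     = 0.24572000 / 0.9500
     = 0.2587


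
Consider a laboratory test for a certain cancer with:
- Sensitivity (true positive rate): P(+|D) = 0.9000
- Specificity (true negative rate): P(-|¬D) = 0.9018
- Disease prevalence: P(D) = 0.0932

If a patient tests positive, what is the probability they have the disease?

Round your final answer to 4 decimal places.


Let D = has disease, + = positive test

Given:
- P(D) = 0.0932 (prevalence)
- P(+|D) = 0.9000 (sensitivity)
- P(-|¬D) = 0.9018 (specificity)
- P(+|¬D) = 0.0982 (false positive rate = 1 - specificity)

Step 1: Find P(+)
P(+) = P(+|D)P(D) + P(+|¬D)P(¬D)
     = 0.9000 × 0.0932 + 0.0982 × 0.9068
     = 0.08388000 + 0.08904776
     = 0.17292776

Step 2: Apply Bayes' theorem for P(D|+)
P(D|+) = P(+|D)P(D) / P(+)
       = 0.08388000 / 0.17292776
       = 0.4851


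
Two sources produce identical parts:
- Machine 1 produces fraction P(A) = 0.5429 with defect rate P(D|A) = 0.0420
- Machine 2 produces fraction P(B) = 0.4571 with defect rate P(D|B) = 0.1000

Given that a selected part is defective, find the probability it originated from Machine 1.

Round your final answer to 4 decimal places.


Let A = from Machine 1, D = defective

Given:
- P(A) = 0.5429, P(B) = 0.4571
- P(D|A) = 0.0420, P(D|B) = 0.1000

Step 1: Find P(D)
P(D) = P(D|A)P(A) + P(D|B)P(B)
     = 0.0420 × 0.5429 + 0.1000 × 0.4571
     = 0.02280180 + 0.04571000
     = 0.06851180

Step 2: Apply Bayes' theorem
P(A|D) = P(D|A)P(A) / P(D)
       = 0.02280180 / 0.06851180
       = 0.3328


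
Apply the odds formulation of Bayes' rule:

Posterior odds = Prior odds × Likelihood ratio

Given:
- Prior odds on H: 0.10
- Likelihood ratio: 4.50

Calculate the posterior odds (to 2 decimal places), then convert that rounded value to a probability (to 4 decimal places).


Step 1: Calculate posterior odds
Posterior odds = Prior odds × LR
               = 0.10 × 4.50
               = 0.45

Step 2: Convert to probability
P(H|E) = Posterior odds / (1 + Posterior odds)
       = 0.45 / (1 + 0.45)
       = 0.45 / 1.45
       = 0.3103

The evidence increased P(H) from 0.0909 to 0.3103.


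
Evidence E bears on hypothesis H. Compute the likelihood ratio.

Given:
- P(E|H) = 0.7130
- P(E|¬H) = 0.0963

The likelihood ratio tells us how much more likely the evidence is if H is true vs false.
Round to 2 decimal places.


Likelihood Ratio (LR) = P(E|H) / P(E|¬H)

LR = 0.7130 / 0.0963
   = 7.40

The evidence is 7.40 times more likely if H is true than if H is false.
Since LR > 1, the evidence supports H over ¬H.


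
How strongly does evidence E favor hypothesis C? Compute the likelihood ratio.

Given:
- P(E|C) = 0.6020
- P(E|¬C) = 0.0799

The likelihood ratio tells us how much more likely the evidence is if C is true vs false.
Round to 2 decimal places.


Likelihood Ratio (LR) = P(E|C) / P(E|¬C)

LR = 0.6020 / 0.0799
   = 7.53

The evidence is 7.53 times more likely if C is true than if C is false.
Because LR exceeds 1, E is evidence for C.


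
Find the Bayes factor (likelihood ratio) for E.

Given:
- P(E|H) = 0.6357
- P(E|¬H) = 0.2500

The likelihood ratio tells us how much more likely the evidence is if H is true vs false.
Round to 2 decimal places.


Likelihood Ratio (LR) = P(E|H) / P(E|¬H)

LR = 0.6357 / 0.2500
   = 2.54

The evidence is 2.54 times more likely if H is true than if H is false.
Since LR > 1, the evidence supports H over ¬H.


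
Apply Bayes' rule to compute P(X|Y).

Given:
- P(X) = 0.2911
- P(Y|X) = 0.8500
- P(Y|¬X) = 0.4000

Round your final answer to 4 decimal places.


Bayes' theorem: P(X|Y) = P(Y|X) × P(X) / P(Y)

Step 1: Calculate P(Y) using law of total probability
P(Y) = P(Y|X)P(X) + P(Y|¬X)P(¬X)
     = 0.8500 × 0.2911 + 0.4000 × 0.7089
     = 0.24743500 + 0.28356000
     = 0.53099500

Step 2: Apply Bayes' theorem
P(X|Y) = P(Y|X) × P(X) / P(Y)
       = 0.24743500 / 0.53099500
       = 0.4660


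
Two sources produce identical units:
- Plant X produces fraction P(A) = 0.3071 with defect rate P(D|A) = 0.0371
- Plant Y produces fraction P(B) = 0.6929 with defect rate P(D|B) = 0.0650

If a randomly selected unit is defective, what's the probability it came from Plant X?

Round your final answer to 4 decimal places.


Let A = from Plant X, D = defective

Given:
- P(A) = 0.3071, P(B) = 0.6929
- P(D|A) = 0.0371, P(D|B) = 0.0650

Step 1: Find P(D)
P(D) = P(D|A)P(A) + P(D|B)P(B)
     = 0.0371 × 0.3071 + 0.0650 × 0.6929
     = 0.01139341 + 0.04503850
     = 0.05643191

Step 2: Apply Bayes' theorem
P(A|D) = P(D|A)P(A) / P(D)
       = 0.01139341 / 0.05643191
       = 0.2019


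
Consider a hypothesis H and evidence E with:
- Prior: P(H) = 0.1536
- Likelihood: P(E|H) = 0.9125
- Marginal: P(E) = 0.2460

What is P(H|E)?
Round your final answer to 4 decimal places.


Using Bayes' theorem:

P(H|E) = P(E|H) × P(H) / P(E)
       = 0.9125 × 0.1536 / 0.2460
       = 0.14016000 / 0.2460
       = 0.5698

The evidence strengthens our belief in H.
Prior: 0.1536 → Posterior: 0.5698


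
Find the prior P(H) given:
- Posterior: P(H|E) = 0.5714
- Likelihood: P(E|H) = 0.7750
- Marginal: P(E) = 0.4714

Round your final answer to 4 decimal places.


From Bayes' theorem: P(H|E) = P(E|H) × P(H) / P(E)

Rearranging for P(H):
P(H) = P(H|E) × P(E) / P(E|H)
     = 0.5714 × 0.4714 / 0.7750
     = 0.26935796 / 0.7750
     = 0.3476


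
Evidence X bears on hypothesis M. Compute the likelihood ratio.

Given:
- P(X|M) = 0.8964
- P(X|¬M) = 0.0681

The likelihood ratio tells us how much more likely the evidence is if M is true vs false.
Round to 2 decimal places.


Likelihood Ratio (LR) = P(X|M) / P(X|¬M)

LR = 0.8964 / 0.0681
   = 13.16

The evidence is 13.16 times more likely if M is true than if M is false.
Since LR > 1, the evidence supports M over ¬M.


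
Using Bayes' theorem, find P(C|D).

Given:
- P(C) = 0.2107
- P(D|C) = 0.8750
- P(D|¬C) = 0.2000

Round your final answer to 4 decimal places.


Bayes' theorem: P(C|D) = P(D|C) × P(C) / P(D)

Step 1: Calculate P(D) using law of total probability
P(D) = P(D|C)P(C) + P(D|¬C)P(¬C)
     = 0.8750 × 0.2107 + 0.2000 × 0.7893
     = 0.18436250 + 0.15786000
     = 0.34222250

Step 2: Apply Bayes' theorem
P(C|D) = P(D|C) × P(C) / P(D)
       = 0.18436250 / 0.34222250
       = 0.5387


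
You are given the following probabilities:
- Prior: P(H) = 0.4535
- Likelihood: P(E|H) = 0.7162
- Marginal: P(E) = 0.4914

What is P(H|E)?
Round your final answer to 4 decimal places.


Using Bayes' theorem:

P(H|E) = P(E|H) × P(H) / P(E)
       = 0.7162 × 0.4535 / 0.4914
       = 0.32479670 / 0.4914
       = 0.6610

The evidence strengthens our belief in H.
Prior: 0.4535 → Posterior: 0.6610


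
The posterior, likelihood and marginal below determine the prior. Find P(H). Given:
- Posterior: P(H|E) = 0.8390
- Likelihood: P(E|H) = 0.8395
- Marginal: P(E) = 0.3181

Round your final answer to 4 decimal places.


From Bayes' theorem: P(H|E) = P(E|H) × P(H) / P(E)

Rearranging for P(H):
P(H) = P(H|E) × P(E) / P(E|H)
     = 0.8390 × 0.3181 / 0.8395
     = 0.26688590 / 0.8395
     = 0.3179


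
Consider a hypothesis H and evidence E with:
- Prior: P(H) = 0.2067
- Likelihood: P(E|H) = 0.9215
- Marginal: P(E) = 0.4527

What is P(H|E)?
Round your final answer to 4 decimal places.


Using Bayes' theorem:

P(H|E) = P(E|H) × P(H) / P(E)
       = 0.9215 × 0.2067 / 0.4527
       = 0.19047405 / 0.4527
       = 0.4208

The evidence strengthens our belief in H.
Prior: 0.2067 → Posterior: 0.4208


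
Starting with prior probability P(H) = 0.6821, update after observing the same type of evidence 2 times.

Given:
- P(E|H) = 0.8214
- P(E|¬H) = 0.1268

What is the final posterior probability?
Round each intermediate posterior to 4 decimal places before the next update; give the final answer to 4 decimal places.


Sequential Bayesian updating:

Initial prior: P(H) = 0.6821

Update 1:
  P(E) = 0.8214 × 0.6821 + 0.1268 × 0.3179 = 0.56027694 + 0.04030972 = 0.60058666
  P(H|E) = 0.56027694 / 0.60058666 = 0.9329

Update 2:
  P(E) = 0.8214 × 0.9329 + 0.1268 × 0.0671 = 0.76628406 + 0.00850828 = 0.77479234
  P(H|E) = 0.76628406 / 0.77479234 = 0.9890

Final posterior: 0.9890


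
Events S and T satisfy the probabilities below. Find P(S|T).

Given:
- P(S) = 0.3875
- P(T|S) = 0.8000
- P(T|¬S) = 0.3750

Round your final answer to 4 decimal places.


Bayes' theorem: P(S|T) = P(T|S) × P(S) / P(T)

Step 1: Calculate P(T) using law of total probability
P(T) = P(T|S)P(S) + P(T|¬S)P(¬S)
     = 0.8000 × 0.3875 + 0.3750 × 0.6125
     = 0.31000000 + 0.22968750
     = 0.53968750

Step 2: Apply Bayes' theorem
P(S|T) = P(T|S) × P(S) / P(T)
       = 0.31000000 / 0.53968750
       = 0.5744


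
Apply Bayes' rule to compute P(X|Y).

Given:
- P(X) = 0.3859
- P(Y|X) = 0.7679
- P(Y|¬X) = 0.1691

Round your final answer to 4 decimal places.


Bayes' theorem: P(X|Y) = P(Y|X) × P(X) / P(Y)

Step 1: Calculate P(Y) using law of total probability
P(Y) = P(Y|X)P(X) + P(Y|¬X)P(¬X)
     = 0.7679 × 0.3859 + 0.1691 × 0.6141
     = 0.29633261 + 0.10384431
     = 0.40017692

Step 2: Apply Bayes' theorem
P(X|Y) = P(Y|X) × P(X) / P(Y)
       = 0.29633261 / 0.40017692
       = 0.7405


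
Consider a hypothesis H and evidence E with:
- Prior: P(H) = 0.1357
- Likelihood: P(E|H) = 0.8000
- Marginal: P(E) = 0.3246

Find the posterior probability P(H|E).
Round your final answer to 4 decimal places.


Using Bayes' theorem:

P(H|E) = P(E|H) × P(H) / P(E)
       = 0.8000 × 0.1357 / 0.3246
       = 0.10856000 / 0.3246
       = 0.3344

The evidence strengthens our belief in H.
Prior: 0.1357 → Posterior: 0.3344


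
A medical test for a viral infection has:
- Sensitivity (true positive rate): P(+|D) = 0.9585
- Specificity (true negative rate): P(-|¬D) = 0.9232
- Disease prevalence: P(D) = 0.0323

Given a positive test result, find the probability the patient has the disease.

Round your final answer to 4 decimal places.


Let D = has disease, + = positive test

Given:
- P(D) = 0.0323 (prevalence)
- P(+|D) = 0.9585 (sensitivity)
- P(-|¬D) = 0.9232 (specificity)
- P(+|¬D) = 0.0768 (false positive rate = 1 - specificity)

Step 1: Find P(+)
P(+) = P(+|D)P(D) + P(+|¬D)P(¬D)
     = 0.9585 × 0.0323 + 0.0768 × 0.9677
     = 0.03095955 + 0.07431936
     = 0.10527891

Step 2: Apply Bayes' theorem for P(D|+)
P(D|+) = P(+|D)P(D) / P(+)
       = 0.03095955 / 0.10527891
       = 0.2941


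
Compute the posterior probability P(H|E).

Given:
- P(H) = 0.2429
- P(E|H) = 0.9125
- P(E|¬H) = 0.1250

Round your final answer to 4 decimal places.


Bayes' theorem: P(H|E) = P(E|H) × P(H) / P(E)

Step 1: Calculate P(E) using law of total probability
P(E) = P(E|H)P(H) + P(E|¬H)P(¬H)
     = 0.9125 × 0.2429 + 0.1250 × 0.7571
     = 0.22164625 + 0.09463750
     = 0.31628375

Step 2: Apply Bayes' theorem
P(H|E) = P(E|H) × P(H) / P(E)
       = 0.22164625 / 0.31628375
       = 0.7008


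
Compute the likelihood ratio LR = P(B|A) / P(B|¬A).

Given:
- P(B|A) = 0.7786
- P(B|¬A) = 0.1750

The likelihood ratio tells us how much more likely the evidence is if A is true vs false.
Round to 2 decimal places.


Likelihood Ratio (LR) = P(B|A) / P(B|¬A)

LR = 0.7786 / 0.1750
   = 4.45

The evidence is 4.45 times more likely if A is true than if A is false.
Because LR exceeds 1, B is evidence for A.


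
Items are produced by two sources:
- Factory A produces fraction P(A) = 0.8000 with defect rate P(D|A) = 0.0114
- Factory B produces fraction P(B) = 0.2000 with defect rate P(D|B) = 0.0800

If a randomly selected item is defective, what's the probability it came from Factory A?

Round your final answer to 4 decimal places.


Let A = from Factory A, D = defective

Given:
- P(A) = 0.8000, P(B) = 0.2000
- P(D|A) = 0.0114, P(D|B) = 0.0800

Step 1: Find P(D)
P(D) = P(D|A)P(A) + P(D|B)P(B)
     = 0.0114 × 0.8000 + 0.0800 × 0.2000
     = 0.00912000 + 0.01600000
     = 0.02512000

Step 2: Apply Bayes' theorem
P(A|D) = P(D|A)P(A) / P(D)
       = 0.00912000 / 0.02512000
       = 0.3631


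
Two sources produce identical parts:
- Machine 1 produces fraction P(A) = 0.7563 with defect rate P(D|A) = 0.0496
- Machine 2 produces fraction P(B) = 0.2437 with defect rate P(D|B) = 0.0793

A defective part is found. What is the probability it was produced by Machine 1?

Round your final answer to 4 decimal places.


Let A = from Machine 1, D = defective

Given:
- P(A) = 0.7563, P(B) = 0.2437
- P(D|A) = 0.0496, P(D|B) = 0.0793

Step 1: Find P(D)
P(D) = P(D|A)P(A) + P(D|B)P(B)
     = 0.0496 × 0.7563 + 0.0793 × 0.2437
     = 0.03751248 + 0.01932541
     = 0.05683789

Step 2: Apply Bayes' theorem
P(A|D) = P(D|A)P(A) / P(D)
       = 0.03751248 / 0.05683789
       = 0.6600


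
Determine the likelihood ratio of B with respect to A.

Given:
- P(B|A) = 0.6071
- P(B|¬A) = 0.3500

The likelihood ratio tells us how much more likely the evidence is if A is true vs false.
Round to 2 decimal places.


Likelihood Ratio (LR) = P(B|A) / P(B|¬A)

LR = 0.6071 / 0.3500
   = 1.73

The evidence is 1.73 times more likely if A is true than if A is false.
Since LR > 1, the evidence supports A over ¬A.


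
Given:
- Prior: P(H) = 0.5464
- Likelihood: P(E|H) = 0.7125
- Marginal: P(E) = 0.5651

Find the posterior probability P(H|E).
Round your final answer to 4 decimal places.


Using Bayes' theorem:

P(H|E) = P(E|H) × P(H) / P(E)
       = 0.7125 × 0.5464 / 0.5651
       = 0.38931000 / 0.5651
       = 0.6889

The evidence strengthens our belief in H.
Prior: 0.5464 → Posterior: 0.6889


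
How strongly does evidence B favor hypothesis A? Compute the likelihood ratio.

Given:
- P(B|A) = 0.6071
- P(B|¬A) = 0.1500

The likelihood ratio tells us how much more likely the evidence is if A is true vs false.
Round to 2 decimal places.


Likelihood Ratio (LR) = P(B|A) / P(B|¬A)

LR = 0.6071 / 0.1500
   = 4.05

The evidence is 4.05 times more likely if A is true than if A is false.
LR > 1, so observing B raises the odds in favor of A.


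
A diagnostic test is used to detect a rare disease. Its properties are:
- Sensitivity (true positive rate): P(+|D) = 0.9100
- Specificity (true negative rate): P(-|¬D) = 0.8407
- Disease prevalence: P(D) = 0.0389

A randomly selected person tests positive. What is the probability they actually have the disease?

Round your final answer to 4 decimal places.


Let D = has disease, + = positive test

Given:
- P(D) = 0.0389 (prevalence)
- P(+|D) = 0.9100 (sensitivity)
- P(-|¬D) = 0.8407 (specificity)
- P(+|¬D) = 0.1593 (false positive rate = 1 - specificity)

Step 1: Find P(+)
P(+) = P(+|D)P(D) + P(+|¬D)P(¬D)
     = 0.9100 × 0.0389 + 0.1593 × 0.9611
     = 0.03539900 + 0.15310323
     = 0.18850223

Step 2: Apply Bayes' theorem for P(D|+)
P(D|+) = P(+|D)P(D) / P(+)
       = 0.03539900 / 0.18850223
       = 0.1878


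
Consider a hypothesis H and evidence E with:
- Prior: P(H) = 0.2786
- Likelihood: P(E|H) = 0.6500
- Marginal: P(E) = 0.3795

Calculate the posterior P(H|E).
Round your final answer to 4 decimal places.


Using Bayes' theorem:

P(H|E) = P(E|H) × P(H) / P(E)
       = 0.6500 × 0.2786 / 0.3795
       = 0.18109000 / 0.3795
       = 0.4772

The evidence strengthens our belief in H.
Prior: 0.2786 → Posterior: 0.4772


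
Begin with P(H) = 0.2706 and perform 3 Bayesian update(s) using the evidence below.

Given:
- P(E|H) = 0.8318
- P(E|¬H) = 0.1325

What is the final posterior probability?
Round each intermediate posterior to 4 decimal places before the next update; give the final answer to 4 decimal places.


Sequential Bayesian updating:

Initial prior: P(H) = 0.2706

Update 1:
  P(E) = 0.8318 × 0.2706 + 0.1325 × 0.7294 = 0.22508508 + 0.09664550 = 0.32173058
  P(H|E) = 0.22508508 / 0.32173058 = 0.6996

Update 2:
  P(E) = 0.8318 × 0.6996 + 0.1325 × 0.3004 = 0.58192728 + 0.03980300 = 0.62173028
  P(H|E) = 0.58192728 / 0.62173028 = 0.9360

Update 3:
  P(E) = 0.8318 × 0.9360 + 0.1325 × 0.0640 = 0.77856480 + 0.00848000 = 0.78704480
  P(H|E) = 0.77856480 / 0.78704480 = 0.9892

Final posterior: 0.9892


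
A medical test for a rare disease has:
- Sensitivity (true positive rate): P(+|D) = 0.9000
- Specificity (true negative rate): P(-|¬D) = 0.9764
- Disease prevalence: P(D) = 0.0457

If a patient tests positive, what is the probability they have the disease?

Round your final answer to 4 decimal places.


Let D = has disease, + = positive test

Given:
- P(D) = 0.0457 (prevalence)
- P(+|D) = 0.9000 (sensitivity)
- P(-|¬D) = 0.9764 (specificity)
- P(+|¬D) = 0.0236 (false positive rate = 1 - specificity)

Step 1: Find P(+)
P(+) = P(+|D)P(D) + P(+|¬D)P(¬D)
     = 0.9000 × 0.0457 + 0.0236 × 0.9543
     = 0.04113000 + 0.02252148
     = 0.06365148

Step 2: Apply Bayes' theorem for P(D|+)
P(D|+) = P(+|D)P(D) / P(+)
       = 0.04113000 / 0.06365148
       = 0.6462


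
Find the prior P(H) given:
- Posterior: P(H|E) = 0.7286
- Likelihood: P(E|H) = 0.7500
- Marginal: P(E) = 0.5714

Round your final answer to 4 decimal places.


From Bayes' theorem: P(H|E) = P(E|H) × P(H) / P(E)

Rearranging for P(H):
P(H) = P(H|E) × P(E) / P(E|H)
     = 0.7286 × 0.5714 / 0.7500
     = 0.41632204 / 0.7500
     = 0.5551


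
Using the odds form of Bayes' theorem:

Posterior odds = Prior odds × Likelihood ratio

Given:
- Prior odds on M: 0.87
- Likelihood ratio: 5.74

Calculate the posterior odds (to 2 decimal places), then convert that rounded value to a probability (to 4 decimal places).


Step 1: Calculate posterior odds
Posterior odds = Prior odds × LR
               = 0.87 × 5.74
               = 4.99

Step 2: Convert to probability
P(M|E) = Posterior odds / (1 + Posterior odds)
       = 4.99 / (1 + 4.99)
       = 4.99 / 5.99
       = 0.8331

The evidence increased P(M) from 0.4652 to 0.8331.


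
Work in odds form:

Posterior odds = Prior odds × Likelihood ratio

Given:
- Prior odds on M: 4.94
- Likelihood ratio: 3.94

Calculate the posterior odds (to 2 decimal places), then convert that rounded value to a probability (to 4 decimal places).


Step 1: Calculate posterior odds
Posterior odds = Prior odds × LR
               = 4.94 × 3.94
               = 19.46

Step 2: Convert to probability
P(M|E) = Posterior odds / (1 + Posterior odds)
       = 19.46 / (1 + 19.46)
       = 19.46 / 20.46
       = 0.9511

The evidence increased P(M) from 0.8316 to 0.9511.


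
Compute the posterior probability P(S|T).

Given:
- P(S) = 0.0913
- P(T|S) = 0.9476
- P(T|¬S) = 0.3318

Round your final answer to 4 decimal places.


Bayes' theorem: P(S|T) = P(T|S) × P(S) / P(T)

Step 1: Calculate P(T) using law of total probability
P(T) = P(T|S)P(S) + P(T|¬S)P(¬S)
     = 0.9476 × 0.0913 + 0.3318 × 0.9087
     = 0.08651588 + 0.30150666
     = 0.38802254

Step 2: Apply Bayes' theorem
P(S|T) = P(T|S) × P(S) / P(T)
       = 0.08651588 / 0.38802254
       = 0.2230


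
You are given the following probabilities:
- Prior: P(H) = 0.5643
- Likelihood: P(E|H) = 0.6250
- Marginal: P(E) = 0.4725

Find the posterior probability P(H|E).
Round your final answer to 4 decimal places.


Using Bayes' theorem:

P(H|E) = P(E|H) × P(H) / P(E)
       = 0.6250 × 0.5643 / 0.4725
       = 0.35268750 / 0.4725
       = 0.7464

The evidence strengthens our belief in H.
Prior: 0.5643 → Posterior: 0.7464


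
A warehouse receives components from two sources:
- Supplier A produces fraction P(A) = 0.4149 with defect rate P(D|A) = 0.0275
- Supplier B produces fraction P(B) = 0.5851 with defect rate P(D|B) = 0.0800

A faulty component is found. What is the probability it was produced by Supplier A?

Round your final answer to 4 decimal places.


Let A = from Supplier A, D = faulty

Given:
- P(A) = 0.4149, P(B) = 0.5851
- P(D|A) = 0.0275, P(D|B) = 0.0800

Step 1: Find P(D)
P(D) = P(D|A)P(A) + P(D|B)P(B)
     = 0.0275 × 0.4149 + 0.0800 × 0.5851
     = 0.01140975 + 0.04680800
     = 0.05821775

Step 2: Apply Bayes' theorem
P(A|D) = P(D|A)P(A) / P(D)
       = 0.01140975 / 0.05821775
       = 0.1960


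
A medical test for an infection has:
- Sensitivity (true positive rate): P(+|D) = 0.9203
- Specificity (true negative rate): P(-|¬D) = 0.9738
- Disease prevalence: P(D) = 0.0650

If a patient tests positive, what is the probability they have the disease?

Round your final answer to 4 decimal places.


Let D = has disease, + = positive test

Given:
- P(D) = 0.0650 (prevalence)
- P(+|D) = 0.9203 (sensitivity)
- P(-|¬D) = 0.9738 (specificity)
- P(+|¬D) = 0.0262 (false positive rate = 1 - specificity)

Step 1: Find P(+)
P(+) = P(+|D)P(D) + P(+|¬D)P(¬D)
     = 0.9203 × 0.0650 + 0.0262 × 0.9350
     = 0.05981950 + 0.02449700
     = 0.08431650

Step 2: Apply Bayes' theorem for P(D|+)
P(D|+) = P(+|D)P(D) / P(+)
       = 0.05981950 / 0.08431650
       = 0.7095


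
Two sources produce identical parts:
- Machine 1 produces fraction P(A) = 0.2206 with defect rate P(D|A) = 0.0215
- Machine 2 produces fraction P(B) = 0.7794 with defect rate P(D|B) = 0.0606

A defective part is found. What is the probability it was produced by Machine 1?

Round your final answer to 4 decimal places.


Let A = from Machine 1, D = defective

Given:
- P(A) = 0.2206, P(B) = 0.7794
- P(D|A) = 0.0215, P(D|B) = 0.0606

Step 1: Find P(D)
P(D) = P(D|A)P(A) + P(D|B)P(B)
     = 0.0215 × 0.2206 + 0.0606 × 0.7794
     = 0.00474290 + 0.04723164
     = 0.05197454

Step 2: Apply Bayes' theorem
P(A|D) = P(D|A)P(A) / P(D)
       = 0.00474290 / 0.05197454
       = 0.0913


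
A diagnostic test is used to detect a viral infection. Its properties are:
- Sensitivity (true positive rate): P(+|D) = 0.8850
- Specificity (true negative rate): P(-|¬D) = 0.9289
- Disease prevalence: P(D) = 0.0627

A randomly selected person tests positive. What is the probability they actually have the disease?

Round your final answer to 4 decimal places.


Let D = has disease, + = positive test

Given:
- P(D) = 0.0627 (prevalence)
- P(+|D) = 0.8850 (sensitivity)
- P(-|¬D) = 0.9289 (specificity)
- P(+|¬D) = 0.0711 (false positive rate = 1 - specificity)

Step 1: Find P(+)
P(+) = P(+|D)P(D) + P(+|¬D)P(¬D)
     = 0.8850 × 0.0627 + 0.0711 × 0.9373
     = 0.05548950 + 0.06664203
     = 0.12213153

Step 2: Apply Bayes' theorem for P(D|+)
P(D|+) = P(+|D)P(D) / P(+)
       = 0.05548950 / 0.12213153
       = 0.4543


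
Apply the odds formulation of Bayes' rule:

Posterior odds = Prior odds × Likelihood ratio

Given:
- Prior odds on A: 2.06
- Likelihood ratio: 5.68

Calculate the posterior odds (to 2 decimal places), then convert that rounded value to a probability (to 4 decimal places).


Step 1: Calculate posterior odds
Posterior odds = Prior odds × LR
               = 2.06 × 5.68
               = 11.70

Step 2: Convert to probability
P(A|E) = Posterior odds / (1 + Posterior odds)
       = 11.70 / (1 + 11.70)
       = 11.70 / 12.70
       = 0.9213

The evidence increased P(A) from 0.6732 to 0.9213.


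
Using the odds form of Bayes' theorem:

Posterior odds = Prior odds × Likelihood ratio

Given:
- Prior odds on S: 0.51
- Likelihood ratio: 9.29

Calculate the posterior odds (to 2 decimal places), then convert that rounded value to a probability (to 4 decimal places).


Step 1: Calculate posterior odds
Posterior odds = Prior odds × LR
               = 0.51 × 9.29
               = 4.74

Step 2: Convert to probability
P(S|E) = Posterior odds / (1 + Posterior odds)
       = 4.74 / (1 + 4.74)
       = 4.74 / 5.74
       = 0.8258

The evidence increased P(S) from 0.3377 to 0.8258.


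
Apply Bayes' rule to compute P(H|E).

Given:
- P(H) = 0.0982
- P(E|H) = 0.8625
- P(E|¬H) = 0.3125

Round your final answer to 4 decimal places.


Bayes' theorem: P(H|E) = P(E|H) × P(H) / P(E)

Step 1: Calculate P(E) using law of total probability
P(E) = P(E|H)P(H) + P(E|¬H)P(¬H)
     = 0.8625 × 0.0982 + 0.3125 × 0.9018
     = 0.08469750 + 0.28181250
     = 0.36651000

Step 2: Apply Bayes' theorem
P(H|E) = P(E|H) × P(H) / P(E)
       = 0.08469750 / 0.36651000
       = 0.2311


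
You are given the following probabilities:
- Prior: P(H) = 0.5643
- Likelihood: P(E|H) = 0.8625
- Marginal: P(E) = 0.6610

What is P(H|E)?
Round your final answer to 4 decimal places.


Using Bayes' theorem:

P(H|E) = P(E|H) × P(H) / P(E)
       = 0.8625 × 0.5643 / 0.6610
       = 0.48670875 / 0.6610
       = 0.7363

The evidence strengthens our belief in H.
Prior: 0.5643 → Posterior: 0.7363


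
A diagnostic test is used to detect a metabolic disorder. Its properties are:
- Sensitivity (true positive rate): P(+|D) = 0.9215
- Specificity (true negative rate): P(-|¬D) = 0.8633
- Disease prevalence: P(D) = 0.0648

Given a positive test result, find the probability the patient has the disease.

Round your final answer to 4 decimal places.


Let D = has disease, + = positive test

Given:
- P(D) = 0.0648 (prevalence)
- P(+|D) = 0.9215 (sensitivity)
- P(-|¬D) = 0.8633 (specificity)
- P(+|¬D) = 0.1367 (false positive rate = 1 - specificity)

Step 1: Find P(+)
P(+) = P(+|D)P(D) + P(+|¬D)P(¬D)
     = 0.9215 × 0.0648 + 0.1367 × 0.9352
     = 0.05971320 + 0.12784184
     = 0.18755504

Step 2: Apply Bayes' theorem for P(D|+)
P(D|+) = P(+|D)P(D) / P(+)
       = 0.05971320 / 0.18755504
       = 0.3184


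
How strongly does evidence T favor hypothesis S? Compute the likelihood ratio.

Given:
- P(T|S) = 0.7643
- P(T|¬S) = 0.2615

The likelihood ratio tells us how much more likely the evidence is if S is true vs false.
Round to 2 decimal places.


Likelihood Ratio (LR) = P(T|S) / P(T|¬S)

LR = 0.7643 / 0.2615
   = 2.92

The evidence is 2.92 times more likely if S is true than if S is false.
Since LR > 1, the evidence supports S over ¬S.


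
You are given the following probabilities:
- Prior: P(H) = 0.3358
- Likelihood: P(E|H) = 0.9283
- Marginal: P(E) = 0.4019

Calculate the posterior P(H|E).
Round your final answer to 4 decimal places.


Using Bayes' theorem:

P(H|E) = P(E|H) × P(H) / P(E)
       = 0.9283 × 0.3358 / 0.4019
       = 0.31172314 / 0.4019
       = 0.7756

The evidence strengthens our belief in H.
Prior: 0.3358 → Posterior: 0.7756


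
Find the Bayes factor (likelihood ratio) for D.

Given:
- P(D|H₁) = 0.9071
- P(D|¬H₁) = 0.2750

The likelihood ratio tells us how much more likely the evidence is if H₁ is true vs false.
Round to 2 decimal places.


Likelihood Ratio (LR) = P(D|H₁) / P(D|¬H₁)

LR = 0.9071 / 0.2750
   = 3.30

The evidence is 3.30 times more likely if H₁ is true than if H₁ is false.
Since LR > 1, the evidence supports H₁ over ¬H₁.


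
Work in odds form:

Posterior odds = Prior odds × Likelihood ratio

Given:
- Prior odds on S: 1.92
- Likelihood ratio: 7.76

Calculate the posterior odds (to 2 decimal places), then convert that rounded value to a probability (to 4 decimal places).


Step 1: Calculate posterior odds
Posterior odds = Prior odds × LR
               = 1.92 × 7.76
               = 14.90

Step 2: Convert to probability
P(S|E) = Posterior odds / (1 + Posterior odds)
       = 14.90 / (1 + 14.90)
       = 14.90 / 15.90
       = 0.9371

The evidence increased P(S) from 0.6575 to 0.9371.


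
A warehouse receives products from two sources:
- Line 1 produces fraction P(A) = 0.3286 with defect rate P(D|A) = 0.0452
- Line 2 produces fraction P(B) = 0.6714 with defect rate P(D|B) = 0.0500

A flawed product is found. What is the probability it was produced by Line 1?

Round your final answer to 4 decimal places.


Let A = from Line 1, D = flawed

Given:
- P(A) = 0.3286, P(B) = 0.6714
- P(D|A) = 0.0452, P(D|B) = 0.0500

Step 1: Find P(D)
P(D) = P(D|A)P(A) + P(D|B)P(B)
     = 0.0452 × 0.3286 + 0.0500 × 0.6714
     = 0.01485272 + 0.03357000
     = 0.04842272

Step 2: Apply Bayes' theorem
P(A|D) = P(D|A)P(A) / P(D)
       = 0.01485272 / 0.04842272
       = 0.3067


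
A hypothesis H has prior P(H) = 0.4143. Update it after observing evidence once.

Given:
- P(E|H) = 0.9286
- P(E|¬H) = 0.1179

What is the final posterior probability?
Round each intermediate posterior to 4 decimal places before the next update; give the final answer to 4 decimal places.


Sequential Bayesian updating:

Initial prior: P(H) = 0.4143

Update 1:
  P(E) = 0.9286 × 0.4143 + 0.1179 × 0.5857 = 0.38471898 + 0.06905403 = 0.45377301
  P(H|E) = 0.38471898 / 0.45377301 = 0.8478

Final posterior: 0.8478


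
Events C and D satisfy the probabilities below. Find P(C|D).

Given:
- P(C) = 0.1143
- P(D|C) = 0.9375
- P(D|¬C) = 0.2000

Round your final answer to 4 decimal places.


Bayes' theorem: P(C|D) = P(D|C) × P(C) / P(D)

Step 1: Calculate P(D) using law of total probability
P(D) = P(D|C)P(C) + P(D|¬C)P(¬C)
     = 0.9375 × 0.1143 + 0.2000 × 0.8857
     = 0.10715625 + 0.17714000
     = 0.28429625

Step 2: Apply Bayes' theorem
P(C|D) = P(D|C) × P(C) / P(D)
       = 0.10715625 / 0.28429625
       = 0.3769


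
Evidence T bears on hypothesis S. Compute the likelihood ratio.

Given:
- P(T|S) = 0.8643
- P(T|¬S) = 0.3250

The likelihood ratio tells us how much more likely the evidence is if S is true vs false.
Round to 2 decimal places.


Likelihood Ratio (LR) = P(T|S) / P(T|¬S)

LR = 0.8643 / 0.3250
   = 2.66

The evidence is 2.66 times more likely if S is true than if S is false.
LR > 1, so observing T raises the odds in favor of S.


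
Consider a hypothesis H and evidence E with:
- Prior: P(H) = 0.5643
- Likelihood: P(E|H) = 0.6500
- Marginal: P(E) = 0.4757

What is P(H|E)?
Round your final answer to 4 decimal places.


Using Bayes' theorem:

P(H|E) = P(E|H) × P(H) / P(E)
       = 0.6500 × 0.5643 / 0.4757
       = 0.36679500 / 0.4757
       = 0.7711

The evidence strengthens our belief in H.
Prior: 0.5643 → Posterior: 0.7711


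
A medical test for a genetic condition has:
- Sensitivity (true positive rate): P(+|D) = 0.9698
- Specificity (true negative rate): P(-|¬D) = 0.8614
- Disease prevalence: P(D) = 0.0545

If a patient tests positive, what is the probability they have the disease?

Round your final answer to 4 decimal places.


Let D = has disease, + = positive test

Given:
- P(D) = 0.0545 (prevalence)
- P(+|D) = 0.9698 (sensitivity)
- P(-|¬D) = 0.8614 (specificity)
- P(+|¬D) = 0.1386 (false positive rate = 1 - specificity)

Step 1: Find P(+)
P(+) = P(+|D)P(D) + P(+|¬D)P(¬D)
     = 0.9698 × 0.0545 + 0.1386 × 0.9455
     = 0.05285410 + 0.13104630
     = 0.18390040

Step 2: Apply Bayes' theorem for P(D|+)
P(D|+) = P(+|D)P(D) / P(+)
       = 0.05285410 / 0.18390040
       = 0.2874


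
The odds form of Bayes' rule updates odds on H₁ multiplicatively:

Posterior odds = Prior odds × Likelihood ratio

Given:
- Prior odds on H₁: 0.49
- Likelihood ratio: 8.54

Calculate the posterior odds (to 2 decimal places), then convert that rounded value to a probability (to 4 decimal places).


Step 1: Calculate posterior odds
Posterior odds = Prior odds × LR
               = 0.49 × 8.54
               = 4.18

Step 2: Convert to probability
P(H₁|E) = Posterior odds / (1 + Posterior odds)
       = 4.18 / (1 + 4.18)
       = 4.18 / 5.18
       = 0.8069

The evidence increased P(H₁) from 0.3289 to 0.8069.


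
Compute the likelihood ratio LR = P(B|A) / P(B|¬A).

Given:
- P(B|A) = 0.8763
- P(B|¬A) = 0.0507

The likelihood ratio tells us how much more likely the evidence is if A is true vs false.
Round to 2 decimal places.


Likelihood Ratio (LR) = P(B|A) / P(B|¬A)

LR = 0.8763 / 0.0507
   = 17.28

The evidence is 17.28 times more likely if A is true than if A is false.
LR > 1, so observing B raises the odds in favor of A.


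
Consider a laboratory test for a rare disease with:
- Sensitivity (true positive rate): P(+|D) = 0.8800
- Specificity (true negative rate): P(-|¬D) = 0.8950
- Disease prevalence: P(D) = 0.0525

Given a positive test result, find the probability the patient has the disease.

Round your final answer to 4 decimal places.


Let D = has disease, + = positive test

Given:
- P(D) = 0.0525 (prevalence)
- P(+|D) = 0.8800 (sensitivity)
- P(-|¬D) = 0.8950 (specificity)
- P(+|¬D) = 0.1050 (false positive rate = 1 - specificity)

Step 1: Find P(+)
P(+) = P(+|D)P(D) + P(+|¬D)P(¬D)
     = 0.8800 × 0.0525 + 0.1050 × 0.9475
     = 0.04620000 + 0.09948750
     = 0.14568750

Step 2: Apply Bayes' theorem for P(D|+)
P(D|+) = P(+|D)P(D) / P(+)
       = 0.04620000 / 0.14568750
       = 0.3171


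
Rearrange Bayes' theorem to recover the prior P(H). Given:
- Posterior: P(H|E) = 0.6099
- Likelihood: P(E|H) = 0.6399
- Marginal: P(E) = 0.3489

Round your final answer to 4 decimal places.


From Bayes' theorem: P(H|E) = P(E|H) × P(H) / P(E)

Rearranging for P(H):
P(H) = P(H|E) × P(E) / P(E|H)
     = 0.6099 × 0.3489 / 0.6399
     = 0.21279411 / 0.6399
     = 0.3325


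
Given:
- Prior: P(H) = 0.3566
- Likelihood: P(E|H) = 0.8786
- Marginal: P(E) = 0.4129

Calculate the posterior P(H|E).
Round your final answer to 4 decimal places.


Using Bayes' theorem:

P(H|E) = P(E|H) × P(H) / P(E)
       = 0.8786 × 0.3566 / 0.4129
       = 0.31330876 / 0.4129
       = 0.7588

The evidence strengthens our belief in H.
Prior: 0.3566 → Posterior: 0.7588


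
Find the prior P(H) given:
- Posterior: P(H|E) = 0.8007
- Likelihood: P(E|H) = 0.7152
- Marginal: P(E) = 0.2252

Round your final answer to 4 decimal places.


From Bayes' theorem: P(H|E) = P(E|H) × P(H) / P(E)

Rearranging for P(H):
P(H) = P(H|E) × P(E) / P(E|H)
     = 0.8007 × 0.2252 / 0.7152
     = 0.18031764 / 0.7152
     = 0.2521


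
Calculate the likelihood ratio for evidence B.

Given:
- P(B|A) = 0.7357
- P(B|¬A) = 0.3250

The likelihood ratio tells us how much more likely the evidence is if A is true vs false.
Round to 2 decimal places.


Likelihood Ratio (LR) = P(B|A) / P(B|¬A)

LR = 0.7357 / 0.3250
   = 2.26

The evidence is 2.26 times more likely if A is true than if A is false.
LR > 1, so observing B raises the odds in favor of A.


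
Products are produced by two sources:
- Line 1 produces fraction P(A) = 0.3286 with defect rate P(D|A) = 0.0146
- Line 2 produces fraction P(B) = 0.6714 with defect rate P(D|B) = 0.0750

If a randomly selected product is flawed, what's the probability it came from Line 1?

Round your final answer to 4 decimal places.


Let A = from Line 1, D = flawed

Given:
- P(A) = 0.3286, P(B) = 0.6714
- P(D|A) = 0.0146, P(D|B) = 0.0750

Step 1: Find P(D)
P(D) = P(D|A)P(A) + P(D|B)P(B)
     = 0.0146 × 0.3286 + 0.0750 × 0.6714
     = 0.00479756 + 0.05035500
     = 0.05515256

Step 2: Apply Bayes' theorem
P(A|D) = P(D|A)P(A) / P(D)
       = 0.00479756 / 0.05515256
       = 0.0870
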